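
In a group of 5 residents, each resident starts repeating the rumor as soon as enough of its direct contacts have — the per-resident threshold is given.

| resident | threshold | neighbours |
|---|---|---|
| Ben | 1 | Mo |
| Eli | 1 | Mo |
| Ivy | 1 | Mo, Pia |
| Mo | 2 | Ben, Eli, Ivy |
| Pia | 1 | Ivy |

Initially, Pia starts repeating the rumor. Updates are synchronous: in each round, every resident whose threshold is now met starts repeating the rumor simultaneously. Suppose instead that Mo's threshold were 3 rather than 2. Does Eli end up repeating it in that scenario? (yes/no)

no

With Mo's threshold at 3:
Round 1 — Pia starts repeating the rumor (initial).
Round 2 — checking thresholds:
  Ivy: 1 of 2 neighbours ≥ 1, starts repeating the rumor.
Round 3 — no new spreads; cascade stops.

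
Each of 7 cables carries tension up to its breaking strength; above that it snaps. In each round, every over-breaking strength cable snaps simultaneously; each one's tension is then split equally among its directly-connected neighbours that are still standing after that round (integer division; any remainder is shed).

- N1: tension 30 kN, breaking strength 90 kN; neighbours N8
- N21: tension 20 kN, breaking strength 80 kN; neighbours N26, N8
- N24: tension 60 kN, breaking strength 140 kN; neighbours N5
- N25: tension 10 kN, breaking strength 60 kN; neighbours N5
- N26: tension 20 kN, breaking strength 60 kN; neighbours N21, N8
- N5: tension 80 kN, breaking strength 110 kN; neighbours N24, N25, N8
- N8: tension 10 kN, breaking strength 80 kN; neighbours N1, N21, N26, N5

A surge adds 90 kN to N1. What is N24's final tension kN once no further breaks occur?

121

Round 1 — N1 at 120 > 90. N1 snaps.
  N1 sheds 120 kN to N8: 120 each.
    N8: 10+120 = 130 > 80
Round 2 — N8 snaps.
  N8 sheds 130 kN to N21, N26, N5: 43 each (1 lost).
    N21: 20+43 = 63 ≤ 80
    N26: 20+43 = 63 > 60
    N5: 80+43 = 123 > 110
Round 3 — N26, N5 snap.
  N26 sheds 63 kN to N21: 63 each.
    N21: 63+63 = 126 > 80
  N5 sheds 123 kN to N24, N25: 61 each (1 lost).
    N24: 60+61 = 121 ≤ 140
    N25: 10+61 = 71 > 60
Round 4 — N21, N25 snap.
  N21 sheds 126 kN: no online neighbours, lost.
  N25 sheds 71 kN: no online neighbours, lost.
No further breaks.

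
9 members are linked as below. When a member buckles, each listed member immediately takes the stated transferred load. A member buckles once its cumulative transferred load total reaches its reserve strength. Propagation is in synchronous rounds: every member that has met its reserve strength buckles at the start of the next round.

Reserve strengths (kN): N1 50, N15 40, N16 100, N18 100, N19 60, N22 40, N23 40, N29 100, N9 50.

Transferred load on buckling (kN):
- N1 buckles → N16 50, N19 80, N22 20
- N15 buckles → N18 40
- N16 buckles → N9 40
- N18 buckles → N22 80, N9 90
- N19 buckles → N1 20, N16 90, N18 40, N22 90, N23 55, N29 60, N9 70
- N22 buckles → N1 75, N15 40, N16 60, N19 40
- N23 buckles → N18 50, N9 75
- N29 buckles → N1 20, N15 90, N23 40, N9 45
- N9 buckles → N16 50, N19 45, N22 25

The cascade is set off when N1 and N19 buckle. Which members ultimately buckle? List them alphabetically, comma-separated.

N1, N15, N16, N18, N19, N22, N23, N9

Round 1 — N1, N19 buckle (initial).
  N16: +50+90 → 140 ≥ 100
  N18: +40 → 40 < 100
  N22: +20+90 → 110 ≥ 40
  N23: +55 → 55 ≥ 40
  N29: +60 → 60 < 100
  N9: +70 → 70 ≥ 50
Round 2 — N16, N22, N23, N9 buckle.
  N15: +40 → 40 ≥ 40
  N18: +50 → 90 < 100
Round 3 — N15 buckles.
  N18: +40 → 130 ≥ 100
Round 4 — N18 buckles.
No further bucklings.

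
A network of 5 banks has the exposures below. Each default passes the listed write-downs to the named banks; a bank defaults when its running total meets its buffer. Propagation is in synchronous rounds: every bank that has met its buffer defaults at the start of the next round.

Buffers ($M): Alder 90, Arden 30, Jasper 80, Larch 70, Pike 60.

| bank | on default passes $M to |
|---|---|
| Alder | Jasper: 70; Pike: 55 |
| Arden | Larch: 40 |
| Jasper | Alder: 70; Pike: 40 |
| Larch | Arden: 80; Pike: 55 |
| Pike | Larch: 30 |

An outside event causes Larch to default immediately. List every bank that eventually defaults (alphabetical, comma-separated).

Arden, Larch

Round 1 — Larch defaults (initial).
  Arden: +80 → 80 ≥ 30
  Pike: +55 → 55 < 60
Round 2 — Arden defaults.
No further defaults.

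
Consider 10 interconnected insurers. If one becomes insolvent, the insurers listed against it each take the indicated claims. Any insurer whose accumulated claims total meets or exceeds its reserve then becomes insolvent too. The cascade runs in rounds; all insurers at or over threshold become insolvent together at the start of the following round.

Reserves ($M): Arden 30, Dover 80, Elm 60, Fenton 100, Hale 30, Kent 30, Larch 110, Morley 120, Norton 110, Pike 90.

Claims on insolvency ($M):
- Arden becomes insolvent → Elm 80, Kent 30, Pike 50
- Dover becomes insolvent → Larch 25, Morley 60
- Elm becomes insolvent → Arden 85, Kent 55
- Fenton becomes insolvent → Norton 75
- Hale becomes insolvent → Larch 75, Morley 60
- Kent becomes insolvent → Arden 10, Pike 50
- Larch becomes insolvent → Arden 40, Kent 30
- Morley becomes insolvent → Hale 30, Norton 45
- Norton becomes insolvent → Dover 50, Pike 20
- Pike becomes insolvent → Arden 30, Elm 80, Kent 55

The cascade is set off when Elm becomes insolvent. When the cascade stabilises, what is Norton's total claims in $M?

0

Round 1 — Elm becomes insolvent (initial).
  Arden: +85 → 85 ≥ 30
  Kent: +55 → 55 ≥ 30
Round 2 — Arden, Kent become insolvent.
  Pike: +50+50 → 100 ≥ 90
Round 3 — Pike becomes insolvent.
No further insolvencies.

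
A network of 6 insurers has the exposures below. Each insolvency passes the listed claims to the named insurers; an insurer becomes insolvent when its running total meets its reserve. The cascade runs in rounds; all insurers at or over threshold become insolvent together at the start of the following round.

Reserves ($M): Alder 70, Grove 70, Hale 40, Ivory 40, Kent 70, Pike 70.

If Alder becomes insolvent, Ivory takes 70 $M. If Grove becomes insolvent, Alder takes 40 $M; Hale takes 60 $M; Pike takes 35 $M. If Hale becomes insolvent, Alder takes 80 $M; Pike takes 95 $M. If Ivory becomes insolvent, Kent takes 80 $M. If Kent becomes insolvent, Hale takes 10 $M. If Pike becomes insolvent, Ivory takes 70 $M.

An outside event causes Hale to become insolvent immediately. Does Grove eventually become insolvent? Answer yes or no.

Round 1 — Hale becomes insolvent (initial).
  Alder: +80 → 80 ≥ 70
  Pike: +95 → 95 ≥ 70
Round 2 — Alder, Pike become insolvent.
  Ivory: +70+70 → 140 ≥ 40
Round 3 — Ivory becomes insolvent.
  Kent: +80 → 80 ≥ 70
Round 4 — Kent becomes insolvent.
No further insolvencies.

no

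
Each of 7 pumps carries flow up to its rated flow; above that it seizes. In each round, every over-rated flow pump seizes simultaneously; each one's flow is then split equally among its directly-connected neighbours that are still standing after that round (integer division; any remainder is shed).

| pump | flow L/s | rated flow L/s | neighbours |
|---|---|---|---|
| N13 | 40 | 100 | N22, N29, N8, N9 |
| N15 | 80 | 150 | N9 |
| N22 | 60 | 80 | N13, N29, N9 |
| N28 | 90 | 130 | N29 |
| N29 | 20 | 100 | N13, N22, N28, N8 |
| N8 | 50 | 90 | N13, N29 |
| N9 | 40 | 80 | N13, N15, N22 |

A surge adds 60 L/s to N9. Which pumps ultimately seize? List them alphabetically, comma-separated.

Round 1 — N9 at 100 > 80. N9 seizes.
  N9 sheds 100 L/s to N13, N15, N22: 33 each (1 lost).
    N13: 40+33 = 73 ≤ 100
    N15: 80+33 = 113 ≤ 150
    N22: 60+33 = 93 > 80
Round 2 — N22 seizes.
  N22 sheds 93 L/s to N13, N29: 46 each (1 lost).
    N13: 73+46 = 119 > 100
    N29: 20+46 = 66 ≤ 100
Round 3 — N13 seizes.
  N13 sheds 119 L/s to N29, N8: 59 each (1 lost).
    N29: 66+59 = 125 > 100
    N8: 50+59 = 109 > 90
Round 4 — N29, N8 seize.
  N29 sheds 125 L/s to N28: 125 each.
    N28: 90+125 = 215 > 130
  N8 sheds 109 L/s: no online neighbours, lost.
Round 5 — N28 seizes.
  N28 sheds 215 L/s: no online neighbours, lost.
No further seizures.

N13, N22, N28, N29, N8, N9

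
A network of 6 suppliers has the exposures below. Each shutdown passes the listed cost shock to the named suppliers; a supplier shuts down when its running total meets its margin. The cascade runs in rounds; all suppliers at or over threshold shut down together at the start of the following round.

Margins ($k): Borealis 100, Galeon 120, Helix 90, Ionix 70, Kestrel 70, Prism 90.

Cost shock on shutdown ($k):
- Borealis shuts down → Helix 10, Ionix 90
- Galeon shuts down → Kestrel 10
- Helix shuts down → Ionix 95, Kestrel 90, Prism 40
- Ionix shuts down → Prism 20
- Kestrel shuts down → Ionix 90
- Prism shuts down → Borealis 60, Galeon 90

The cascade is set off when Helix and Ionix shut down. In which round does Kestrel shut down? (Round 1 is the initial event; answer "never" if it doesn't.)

Round 1 — Helix, Ionix shut down (initial).
  Kestrel: +90 → 90 ≥ 70
  Prism: +40+20 → 60 < 90
Round 2 — Kestrel shuts down.
No further shutdowns.

2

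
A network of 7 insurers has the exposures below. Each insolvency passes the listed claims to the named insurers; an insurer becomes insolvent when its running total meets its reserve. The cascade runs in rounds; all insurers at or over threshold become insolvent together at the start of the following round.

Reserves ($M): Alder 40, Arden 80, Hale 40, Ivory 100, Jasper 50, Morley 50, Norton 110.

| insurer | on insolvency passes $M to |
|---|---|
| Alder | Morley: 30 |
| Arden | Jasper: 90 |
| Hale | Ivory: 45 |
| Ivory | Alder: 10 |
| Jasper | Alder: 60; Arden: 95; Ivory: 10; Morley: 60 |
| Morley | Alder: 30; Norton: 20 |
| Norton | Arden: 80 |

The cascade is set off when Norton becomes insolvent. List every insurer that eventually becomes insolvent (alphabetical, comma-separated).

Alder, Arden, Jasper, Morley, Norton

Round 1 — Norton becomes insolvent (initial).
  Arden: +80 → 80 ≥ 80
Round 2 — Arden becomes insolvent.
  Jasper: +90 → 90 ≥ 50
Round 3 — Jasper becomes insolvent.
  Alder: +60 → 60 ≥ 40
  Ivory: +10 → 10 < 100
  Morley: +60 → 60 ≥ 50
Round 4 — Alder, Morley become insolvent.
No further insolvencies.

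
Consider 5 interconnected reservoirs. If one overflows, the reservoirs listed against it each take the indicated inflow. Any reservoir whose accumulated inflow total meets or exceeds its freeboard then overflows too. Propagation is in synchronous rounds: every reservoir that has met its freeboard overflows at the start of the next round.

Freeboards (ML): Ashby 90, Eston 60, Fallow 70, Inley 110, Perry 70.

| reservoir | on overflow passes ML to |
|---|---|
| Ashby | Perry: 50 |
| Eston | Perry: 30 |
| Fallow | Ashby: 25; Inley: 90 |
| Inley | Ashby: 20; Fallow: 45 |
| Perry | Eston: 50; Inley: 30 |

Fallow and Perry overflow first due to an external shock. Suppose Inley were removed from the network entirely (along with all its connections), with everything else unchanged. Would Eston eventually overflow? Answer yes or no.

With Inley removed:
Round 1 — Fallow, Perry overflow (initial).
  Ashby: +25 → 25 < 90
  Eston: +50 → 50 < 60
No further overflows.

no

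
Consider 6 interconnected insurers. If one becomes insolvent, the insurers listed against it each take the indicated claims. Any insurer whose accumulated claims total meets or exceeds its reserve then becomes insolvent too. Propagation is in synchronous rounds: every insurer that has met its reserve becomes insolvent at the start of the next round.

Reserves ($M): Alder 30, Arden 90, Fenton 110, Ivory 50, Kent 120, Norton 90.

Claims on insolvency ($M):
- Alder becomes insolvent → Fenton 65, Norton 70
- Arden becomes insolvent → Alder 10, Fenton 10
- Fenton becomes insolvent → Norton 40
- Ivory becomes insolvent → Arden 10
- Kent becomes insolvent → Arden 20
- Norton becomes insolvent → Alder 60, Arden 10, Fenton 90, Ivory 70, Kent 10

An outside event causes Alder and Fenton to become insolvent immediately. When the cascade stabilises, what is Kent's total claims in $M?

Round 1 — Alder, Fenton become insolvent (initial).
  Norton: +70+40 → 110 ≥ 90
Round 2 — Norton becomes insolvent.
  Arden: +10 → 10 < 90
  Ivory: +70 → 70 ≥ 50
  Kent: +10 → 10 < 120
Round 3 — Ivory becomes insolvent.
  Arden: +10 → 20 < 90
No further insolvencies.

10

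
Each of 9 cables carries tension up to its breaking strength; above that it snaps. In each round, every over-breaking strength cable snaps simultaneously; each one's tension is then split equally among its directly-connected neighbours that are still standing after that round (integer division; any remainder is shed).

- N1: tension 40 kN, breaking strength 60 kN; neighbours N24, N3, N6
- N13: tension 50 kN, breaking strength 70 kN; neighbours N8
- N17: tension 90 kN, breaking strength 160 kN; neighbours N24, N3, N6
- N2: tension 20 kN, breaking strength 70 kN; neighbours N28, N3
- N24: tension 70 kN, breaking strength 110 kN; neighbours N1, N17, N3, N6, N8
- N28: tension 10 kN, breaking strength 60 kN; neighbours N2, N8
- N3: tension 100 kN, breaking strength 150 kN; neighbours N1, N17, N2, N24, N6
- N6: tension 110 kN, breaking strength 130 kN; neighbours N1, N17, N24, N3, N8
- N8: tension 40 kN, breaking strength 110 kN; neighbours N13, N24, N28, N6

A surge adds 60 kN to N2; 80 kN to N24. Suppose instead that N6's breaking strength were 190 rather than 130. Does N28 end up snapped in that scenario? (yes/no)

With N6's breaking strength at 190:
Round 1 — N2 at 80 > 70; N24 at 150 > 110. N2, N24 snap.
  N2 sheds 80 kN to N28, N3: 40 each.
    N28: 10+40 = 50 ≤ 60
    N3: 100+40 = 140 ≤ 150
  N24 sheds 150 kN to N1, N17, N3, N6, N8: 30 each.
    N1: 40+30 = 70 > 60
    N17: 90+30 = 120 ≤ 160
    N3: 140+30 = 170 > 150
    N6: 110+30 = 140 ≤ 190
    N8: 40+30 = 70 ≤ 110
Round 2 — N1, N3 snap.
  N1 sheds 70 kN to N6: 70 each.
    N6: 140+70 = 210 > 190
  N3 sheds 170 kN to N17, N6: 85 each.
    N17: 120+85 = 205 > 160
    N6: 210+85 = 295 > 190
Round 3 — N17, N6 snap.
  N17 sheds 205 kN: no online neighbours, lost.
  N6 sheds 295 kN to N8: 295 each.
    N8: 70+295 = 365 > 110
Round 4 — N8 snaps.
  N8 sheds 365 kN to N13, N28: 182 each (1 lost).
    N13: 50+182 = 232 > 70
    N28: 50+182 = 232 > 60
Round 5 — N13, N28 snap.
  N13 sheds 232 kN: no online neighbours, lost.
  N28 sheds 232 kN: no online neighbours, lost.
No further breaks.

yes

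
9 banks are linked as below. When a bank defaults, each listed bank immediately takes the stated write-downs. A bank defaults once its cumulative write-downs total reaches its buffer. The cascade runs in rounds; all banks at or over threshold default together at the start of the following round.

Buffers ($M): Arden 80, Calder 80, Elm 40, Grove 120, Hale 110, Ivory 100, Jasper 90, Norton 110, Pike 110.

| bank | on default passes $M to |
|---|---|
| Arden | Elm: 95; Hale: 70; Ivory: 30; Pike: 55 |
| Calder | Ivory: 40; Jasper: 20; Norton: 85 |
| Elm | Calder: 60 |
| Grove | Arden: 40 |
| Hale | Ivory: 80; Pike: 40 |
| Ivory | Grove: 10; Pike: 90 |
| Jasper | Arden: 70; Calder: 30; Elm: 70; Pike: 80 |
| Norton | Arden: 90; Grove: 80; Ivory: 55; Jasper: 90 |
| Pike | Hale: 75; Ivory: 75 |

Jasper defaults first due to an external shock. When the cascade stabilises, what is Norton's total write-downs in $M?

Round 1 — Jasper defaults (initial).
  Arden: +70 → 70 < 80
  Calder: +30 → 30 < 80
  Elm: +70 → 70 ≥ 40
  Pike: +80 → 80 < 110
Round 2 — Elm defaults.
  Calder: +60 → 90 ≥ 80
Round 3 — Calder defaults.
  Ivory: +40 → 40 < 100
  Norton: +85 → 85 < 110
No further defaults.

85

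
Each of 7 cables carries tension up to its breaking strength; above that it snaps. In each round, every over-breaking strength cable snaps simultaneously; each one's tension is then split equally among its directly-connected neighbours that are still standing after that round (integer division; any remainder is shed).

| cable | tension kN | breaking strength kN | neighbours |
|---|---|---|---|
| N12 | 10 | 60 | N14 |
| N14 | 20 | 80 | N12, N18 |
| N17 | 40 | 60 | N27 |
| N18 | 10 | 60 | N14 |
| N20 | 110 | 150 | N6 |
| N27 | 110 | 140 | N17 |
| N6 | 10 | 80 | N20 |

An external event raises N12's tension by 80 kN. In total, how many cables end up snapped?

Round 1 — N12 at 90 > 60. N12 snaps.
  N12 sheds 90 kN to N14: 90 each.
    N14: 20+90 = 110 > 80
Round 2 — N14 snaps.
  N14 sheds 110 kN to N18: 110 each.
    N18: 10+110 = 120 > 60
Round 3 — N18 snaps.
  N18 sheds 120 kN: no online neighbours, lost.
No further breaks.

3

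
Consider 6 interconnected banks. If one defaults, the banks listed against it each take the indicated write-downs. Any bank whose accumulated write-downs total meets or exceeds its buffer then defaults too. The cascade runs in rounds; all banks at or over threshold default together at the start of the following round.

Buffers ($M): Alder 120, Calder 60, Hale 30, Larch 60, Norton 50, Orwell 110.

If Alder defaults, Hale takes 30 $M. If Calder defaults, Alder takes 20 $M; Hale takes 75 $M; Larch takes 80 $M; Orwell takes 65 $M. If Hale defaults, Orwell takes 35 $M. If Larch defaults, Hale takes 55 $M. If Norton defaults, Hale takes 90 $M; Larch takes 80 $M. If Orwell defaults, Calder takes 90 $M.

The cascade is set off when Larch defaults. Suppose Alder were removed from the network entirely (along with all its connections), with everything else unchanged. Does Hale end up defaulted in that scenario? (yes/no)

With Alder removed:
Round 1 — Larch defaults (initial).
  Hale: +55 → 55 ≥ 30
Round 2 — Hale defaults.
  Orwell: +35 → 35 < 110
No further defaults.

yes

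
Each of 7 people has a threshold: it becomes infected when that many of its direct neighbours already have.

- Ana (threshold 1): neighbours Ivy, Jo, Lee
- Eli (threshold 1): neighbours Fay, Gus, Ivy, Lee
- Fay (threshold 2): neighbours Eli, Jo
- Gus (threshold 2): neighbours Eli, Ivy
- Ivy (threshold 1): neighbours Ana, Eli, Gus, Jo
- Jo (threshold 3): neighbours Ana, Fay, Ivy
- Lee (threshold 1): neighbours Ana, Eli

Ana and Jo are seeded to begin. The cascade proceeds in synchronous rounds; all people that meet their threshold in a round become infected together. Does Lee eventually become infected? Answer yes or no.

yes

Round 1 — Ana, Jo become infected (initial).
Round 2 — checking thresholds:
  Fay: 1 of 2 neighbours < 2, holds.
  Ivy: 2 of 4 neighbours ≥ 1, becomes infected.
  Lee: 1 of 2 neighbours ≥ 1, becomes infected.
Round 3 — checking thresholds:
  Eli: 2 of 4 neighbours ≥ 1, becomes infected.
  Fay: 1 of 2 neighbours < 2, holds.
  Gus: 1 of 2 neighbours < 2, holds.
Round 4 — checking thresholds:
  Fay: 2 of 2 neighbours ≥ 2, becomes infected.
  Gus: 2 of 2 neighbours ≥ 2, becomes infected.
Round 5 — no new infections; cascade stops.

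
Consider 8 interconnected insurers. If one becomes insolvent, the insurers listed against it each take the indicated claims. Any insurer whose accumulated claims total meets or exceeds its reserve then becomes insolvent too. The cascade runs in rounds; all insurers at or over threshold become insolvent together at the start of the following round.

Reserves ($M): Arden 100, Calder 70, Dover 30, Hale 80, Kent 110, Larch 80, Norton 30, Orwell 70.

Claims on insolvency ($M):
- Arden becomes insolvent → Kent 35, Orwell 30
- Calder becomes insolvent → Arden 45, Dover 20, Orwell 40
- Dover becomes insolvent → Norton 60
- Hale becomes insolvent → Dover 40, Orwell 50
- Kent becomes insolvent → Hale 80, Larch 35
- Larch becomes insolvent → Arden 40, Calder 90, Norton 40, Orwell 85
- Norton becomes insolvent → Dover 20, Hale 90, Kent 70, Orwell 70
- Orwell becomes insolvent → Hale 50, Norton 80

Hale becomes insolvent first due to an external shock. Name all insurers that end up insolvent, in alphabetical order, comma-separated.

Dover, Hale, Norton, Orwell

Round 1 — Hale becomes insolvent (initial).
  Dover: +40 → 40 ≥ 30
  Orwell: +50 → 50 < 70
Round 2 — Dover becomes insolvent.
  Norton: +60 → 60 ≥ 30
Round 3 — Norton becomes insolvent.
  Kent: +70 → 70 < 110
  Orwell: +70 → 120 ≥ 70
Round 4 — Orwell becomes insolvent.
No further insolvencies.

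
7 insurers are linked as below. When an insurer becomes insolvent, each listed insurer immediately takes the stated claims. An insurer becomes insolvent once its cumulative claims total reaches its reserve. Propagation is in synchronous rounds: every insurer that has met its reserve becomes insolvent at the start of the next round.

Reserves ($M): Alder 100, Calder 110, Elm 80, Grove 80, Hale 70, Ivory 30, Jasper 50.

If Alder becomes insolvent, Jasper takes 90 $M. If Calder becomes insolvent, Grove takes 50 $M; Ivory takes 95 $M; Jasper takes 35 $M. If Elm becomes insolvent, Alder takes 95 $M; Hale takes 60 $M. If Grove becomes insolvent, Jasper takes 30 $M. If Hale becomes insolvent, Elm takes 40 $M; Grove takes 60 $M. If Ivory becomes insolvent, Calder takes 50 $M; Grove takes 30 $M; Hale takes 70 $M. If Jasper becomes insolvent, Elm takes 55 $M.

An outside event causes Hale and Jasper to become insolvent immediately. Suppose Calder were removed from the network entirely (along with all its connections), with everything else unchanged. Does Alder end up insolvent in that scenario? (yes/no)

no

With Calder removed:
Round 1 — Hale, Jasper become insolvent (initial).
  Elm: +40+55 → 95 ≥ 80
  Grove: +60 → 60 < 80
Round 2 — Elm becomes insolvent.
  Alder: +95 → 95 < 100
No further insolvencies.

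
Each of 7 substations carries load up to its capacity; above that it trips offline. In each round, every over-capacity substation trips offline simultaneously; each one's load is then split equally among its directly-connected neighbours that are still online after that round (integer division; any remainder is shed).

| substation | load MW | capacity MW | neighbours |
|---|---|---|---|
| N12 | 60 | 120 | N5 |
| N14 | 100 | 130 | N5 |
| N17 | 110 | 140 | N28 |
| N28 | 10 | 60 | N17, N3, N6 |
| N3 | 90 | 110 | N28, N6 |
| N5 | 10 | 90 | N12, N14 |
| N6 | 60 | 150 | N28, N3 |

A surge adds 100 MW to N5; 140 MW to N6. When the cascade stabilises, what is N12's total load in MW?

Round 1 — N5 at 110 > 90; N6 at 200 > 150. N5, N6 trip offline.
  N5 sheds 110 MW to N12, N14: 55 each.
    N12: 60+55 = 115 ≤ 120
    N14: 100+55 = 155 > 130
  N6 sheds 200 MW to N28, N3: 100 each.
    N28: 10+100 = 110 > 60
    N3: 90+100 = 190 > 110
Round 2 — N14, N28, N3 trip offline.
  N14 sheds 155 MW: no online neighbours, lost.
  N28 sheds 110 MW to N17: 110 each.
    N17: 110+110 = 220 > 140
  N3 sheds 190 MW: no online neighbours, lost.
Round 3 — N17 trips offline.
  N17 sheds 220 MW: no online neighbours, lost.
No further trips.

115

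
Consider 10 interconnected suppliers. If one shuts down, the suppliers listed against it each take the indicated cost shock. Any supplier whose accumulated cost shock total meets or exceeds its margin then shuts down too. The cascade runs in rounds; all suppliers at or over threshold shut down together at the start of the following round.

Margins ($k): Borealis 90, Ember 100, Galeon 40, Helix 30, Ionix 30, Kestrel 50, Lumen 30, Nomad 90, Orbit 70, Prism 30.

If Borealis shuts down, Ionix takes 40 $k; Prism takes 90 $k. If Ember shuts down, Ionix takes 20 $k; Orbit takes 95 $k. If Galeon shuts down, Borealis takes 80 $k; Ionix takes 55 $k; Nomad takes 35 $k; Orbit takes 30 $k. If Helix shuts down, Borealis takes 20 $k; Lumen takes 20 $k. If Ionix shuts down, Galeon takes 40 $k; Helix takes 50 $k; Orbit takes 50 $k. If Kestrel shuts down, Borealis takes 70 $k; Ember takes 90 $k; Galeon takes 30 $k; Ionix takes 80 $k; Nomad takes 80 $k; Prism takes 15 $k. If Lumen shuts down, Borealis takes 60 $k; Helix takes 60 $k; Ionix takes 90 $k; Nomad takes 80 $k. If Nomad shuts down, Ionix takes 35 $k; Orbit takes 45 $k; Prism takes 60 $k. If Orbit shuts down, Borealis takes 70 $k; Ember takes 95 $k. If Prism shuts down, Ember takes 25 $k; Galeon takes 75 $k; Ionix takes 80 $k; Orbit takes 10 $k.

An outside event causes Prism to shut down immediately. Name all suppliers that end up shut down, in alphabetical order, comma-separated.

Round 1 — Prism shuts down (initial).
  Ember: +25 → 25 < 100
  Galeon: +75 → 75 ≥ 40
  Ionix: +80 → 80 ≥ 30
  Orbit: +10 → 10 < 70
Round 2 — Galeon, Ionix shut down.
  Borealis: +80 → 80 < 90
  Helix: +50 → 50 ≥ 30
  Nomad: +35 → 35 < 90
  Orbit: +30+50 → 90 ≥ 70
Round 3 — Helix, Orbit shut down.
  Borealis: +20+70 → 170 ≥ 90
  Ember: +95 → 120 ≥ 100
  Lumen: +20 → 20 < 30
Round 4 — Borealis, Ember shut down.
No further shutdowns.

Borealis, Ember, Galeon, Helix, Ionix, Orbit, Prism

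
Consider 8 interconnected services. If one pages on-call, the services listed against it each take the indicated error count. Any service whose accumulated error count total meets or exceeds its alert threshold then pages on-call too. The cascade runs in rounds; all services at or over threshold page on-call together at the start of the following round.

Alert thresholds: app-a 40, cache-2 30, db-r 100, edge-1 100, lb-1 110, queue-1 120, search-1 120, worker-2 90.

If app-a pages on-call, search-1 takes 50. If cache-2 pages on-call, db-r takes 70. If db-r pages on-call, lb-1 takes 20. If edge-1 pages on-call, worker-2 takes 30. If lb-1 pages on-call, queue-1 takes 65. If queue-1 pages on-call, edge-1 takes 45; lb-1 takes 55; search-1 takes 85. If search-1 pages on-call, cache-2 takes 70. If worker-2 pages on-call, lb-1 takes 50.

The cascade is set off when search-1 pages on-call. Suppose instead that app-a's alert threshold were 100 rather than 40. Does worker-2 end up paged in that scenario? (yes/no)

no

With app-a's alert threshold at 100:
Round 1 — search-1 pages on-call (initial).
  cache-2: +70 → 70 ≥ 30
Round 2 — cache-2 pages on-call.
  db-r: +70 → 70 < 100
No further pages.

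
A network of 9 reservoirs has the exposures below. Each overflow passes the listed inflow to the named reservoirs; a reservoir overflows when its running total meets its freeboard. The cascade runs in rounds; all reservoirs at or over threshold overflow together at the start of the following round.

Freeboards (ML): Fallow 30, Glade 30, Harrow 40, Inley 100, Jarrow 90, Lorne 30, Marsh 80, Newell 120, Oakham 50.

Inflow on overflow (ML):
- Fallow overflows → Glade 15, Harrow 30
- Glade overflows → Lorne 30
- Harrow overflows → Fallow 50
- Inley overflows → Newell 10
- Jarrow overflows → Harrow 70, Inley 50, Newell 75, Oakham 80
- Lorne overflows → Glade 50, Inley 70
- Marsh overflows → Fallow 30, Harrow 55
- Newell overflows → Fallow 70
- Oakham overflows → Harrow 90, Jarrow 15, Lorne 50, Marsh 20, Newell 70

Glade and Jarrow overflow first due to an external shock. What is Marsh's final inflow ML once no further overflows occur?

20

Round 1 — Glade, Jarrow overflow (initial).
  Harrow: +70 → 70 ≥ 40
  Inley: +50 → 50 < 100
  Lorne: +30 → 30 ≥ 30
  Newell: +75 → 75 < 120
  Oakham: +80 → 80 ≥ 50
Round 2 — Harrow, Lorne, Oakham overflow.
  Fallow: +50 → 50 ≥ 30
  Inley: +70 → 120 ≥ 100
  Marsh: +20 → 20 < 80
  Newell: +70 → 145 ≥ 120
Round 3 — Fallow, Inley, Newell overflow.
No further overflows.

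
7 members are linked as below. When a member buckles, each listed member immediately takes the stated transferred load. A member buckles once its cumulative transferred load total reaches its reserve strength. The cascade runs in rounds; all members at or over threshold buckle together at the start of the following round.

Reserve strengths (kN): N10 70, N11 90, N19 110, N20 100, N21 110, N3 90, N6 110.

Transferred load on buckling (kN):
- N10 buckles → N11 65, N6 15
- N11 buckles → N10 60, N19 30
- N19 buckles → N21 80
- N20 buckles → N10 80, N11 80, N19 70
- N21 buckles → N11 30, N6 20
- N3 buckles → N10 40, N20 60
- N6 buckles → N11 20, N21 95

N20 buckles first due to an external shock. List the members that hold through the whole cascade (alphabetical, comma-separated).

Round 1 — N20 buckles (initial).
  N10: +80 → 80 ≥ 70
  N11: +80 → 80 < 90
  N19: +70 → 70 < 110
Round 2 — N10 buckles.
  N11: +65 → 145 ≥ 90
  N6: +15 → 15 < 110
Round 3 — N11 buckles.
  N19: +30 → 100 < 110
No further bucklings.

N19, N21, N3, N6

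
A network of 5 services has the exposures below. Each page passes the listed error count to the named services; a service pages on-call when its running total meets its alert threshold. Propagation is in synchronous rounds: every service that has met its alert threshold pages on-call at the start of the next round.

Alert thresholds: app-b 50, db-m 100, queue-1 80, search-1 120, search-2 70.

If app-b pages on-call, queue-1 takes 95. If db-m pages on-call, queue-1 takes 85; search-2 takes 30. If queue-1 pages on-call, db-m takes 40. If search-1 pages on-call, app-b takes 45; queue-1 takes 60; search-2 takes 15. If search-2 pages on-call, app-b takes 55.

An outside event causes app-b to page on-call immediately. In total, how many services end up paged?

2

Round 1 — app-b pages on-call (initial).
  queue-1: +95 → 95 ≥ 80
Round 2 — queue-1 pages on-call.
  db-m: +40 → 40 < 100
No further pages.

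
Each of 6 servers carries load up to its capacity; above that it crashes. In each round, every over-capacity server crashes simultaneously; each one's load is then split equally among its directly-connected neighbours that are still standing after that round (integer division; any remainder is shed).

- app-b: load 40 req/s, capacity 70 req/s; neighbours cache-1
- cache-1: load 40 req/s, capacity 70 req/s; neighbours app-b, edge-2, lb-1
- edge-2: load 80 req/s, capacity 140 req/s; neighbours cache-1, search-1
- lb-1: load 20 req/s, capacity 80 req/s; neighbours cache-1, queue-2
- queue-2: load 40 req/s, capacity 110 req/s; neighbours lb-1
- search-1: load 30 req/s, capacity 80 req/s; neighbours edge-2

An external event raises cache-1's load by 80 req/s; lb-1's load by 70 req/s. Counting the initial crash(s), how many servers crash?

4

Round 1 — cache-1 at 120 > 70; lb-1 at 90 > 80. cache-1, lb-1 crash.
  cache-1 sheds 120 req/s to app-b, edge-2: 60 each.
    app-b: 40+60 = 100 > 70
    edge-2: 80+60 = 140 ≤ 140
  lb-1 sheds 90 req/s to queue-2: 90 each.
    queue-2: 40+90 = 130 > 110
Round 2 — app-b, queue-2 crash.
  app-b sheds 100 req/s: no online neighbours, lost.
  queue-2 sheds 130 req/s: no online neighbours, lost.
No further crashes.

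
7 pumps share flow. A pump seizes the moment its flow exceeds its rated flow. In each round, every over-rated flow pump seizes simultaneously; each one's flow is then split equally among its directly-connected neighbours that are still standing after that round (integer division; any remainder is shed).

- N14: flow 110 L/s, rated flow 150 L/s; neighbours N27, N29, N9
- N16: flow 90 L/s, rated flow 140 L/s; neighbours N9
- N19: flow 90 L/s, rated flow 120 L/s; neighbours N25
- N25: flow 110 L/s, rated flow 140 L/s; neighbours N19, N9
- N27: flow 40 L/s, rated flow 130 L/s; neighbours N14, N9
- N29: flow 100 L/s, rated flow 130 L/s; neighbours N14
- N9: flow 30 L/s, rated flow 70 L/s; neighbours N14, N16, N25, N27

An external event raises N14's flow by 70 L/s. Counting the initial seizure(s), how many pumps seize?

3

Round 1 — N14 at 180 > 150. N14 seizes.
  N14 sheds 180 L/s to N27, N29, N9: 60 each.
    N27: 40+60 = 100 ≤ 130
    N29: 100+60 = 160 > 130
    N9: 30+60 = 90 > 70
Round 2 — N29, N9 seize.
  N29 sheds 160 L/s: no online neighbours, lost.
  N9 sheds 90 L/s to N16, N25, N27: 30 each.
    N16: 90+30 = 120 ≤ 140
    N25: 110+30 = 140 ≤ 140
    N27: 100+30 = 130 ≤ 130
No further seizures.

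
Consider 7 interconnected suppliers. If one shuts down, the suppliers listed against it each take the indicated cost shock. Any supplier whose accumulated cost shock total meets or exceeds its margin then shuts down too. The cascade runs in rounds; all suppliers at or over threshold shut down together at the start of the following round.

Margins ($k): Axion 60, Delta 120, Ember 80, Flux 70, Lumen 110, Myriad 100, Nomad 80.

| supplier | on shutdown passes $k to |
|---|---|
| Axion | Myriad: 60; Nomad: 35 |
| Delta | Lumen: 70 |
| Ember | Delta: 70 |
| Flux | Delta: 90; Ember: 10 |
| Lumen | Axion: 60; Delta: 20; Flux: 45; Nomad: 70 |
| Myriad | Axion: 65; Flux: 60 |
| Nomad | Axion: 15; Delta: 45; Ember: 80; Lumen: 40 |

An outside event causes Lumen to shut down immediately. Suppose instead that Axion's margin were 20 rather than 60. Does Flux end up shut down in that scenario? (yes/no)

no

With Axion's margin at 20:
Round 1 — Lumen shuts down (initial).
  Axion: +60 → 60 ≥ 20
  Delta: +20 → 20 < 120
  Flux: +45 → 45 < 70
  Nomad: +70 → 70 < 80
Round 2 — Axion shuts down.
  Myriad: +60 → 60 < 100
  Nomad: +35 → 105 ≥ 80
Round 3 — Nomad shuts down.
  Delta: +45 → 65 < 120
  Ember: +80 → 80 ≥ 80
Round 4 — Ember shuts down.
  Delta: +70 → 135 ≥ 120
Round 5 — Delta shuts down.
No further shutdowns.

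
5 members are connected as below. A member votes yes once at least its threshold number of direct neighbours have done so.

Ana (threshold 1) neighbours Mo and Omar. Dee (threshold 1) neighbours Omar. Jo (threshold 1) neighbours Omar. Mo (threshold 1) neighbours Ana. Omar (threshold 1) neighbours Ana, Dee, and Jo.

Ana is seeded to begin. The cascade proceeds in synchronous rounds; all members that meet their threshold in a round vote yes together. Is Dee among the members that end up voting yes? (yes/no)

Round 1 — Ana votes yes (initial).
Round 2 — checking thresholds:
  Mo: 1 of 1 neighbours ≥ 1, votes yes.
  Omar: 1 of 3 neighbours ≥ 1, votes yes.
Round 3 — checking thresholds:
  Dee: 1 of 1 neighbours ≥ 1, votes yes.
  Jo: 1 of 1 neighbours ≥ 1, votes yes.
Round 4 — no new yes votes; cascade stops.

yes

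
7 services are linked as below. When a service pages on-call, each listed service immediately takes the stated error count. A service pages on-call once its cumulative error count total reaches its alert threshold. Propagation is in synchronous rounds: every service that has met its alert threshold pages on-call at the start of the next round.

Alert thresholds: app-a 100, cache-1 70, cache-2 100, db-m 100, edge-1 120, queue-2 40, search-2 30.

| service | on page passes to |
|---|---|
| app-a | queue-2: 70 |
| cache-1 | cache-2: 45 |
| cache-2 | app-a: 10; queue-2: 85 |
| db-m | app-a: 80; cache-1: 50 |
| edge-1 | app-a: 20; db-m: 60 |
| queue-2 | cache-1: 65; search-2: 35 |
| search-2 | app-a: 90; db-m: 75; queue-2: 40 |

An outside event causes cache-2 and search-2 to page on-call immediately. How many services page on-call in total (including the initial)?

Round 1 — cache-2, search-2 page on-call (initial).
  app-a: +10+90 → 100 ≥ 100
  db-m: +75 → 75 < 100
  queue-2: +85+40 → 125 ≥ 40
Round 2 — app-a, queue-2 page on-call.
  cache-1: +65 → 65 < 70
No further pages.

4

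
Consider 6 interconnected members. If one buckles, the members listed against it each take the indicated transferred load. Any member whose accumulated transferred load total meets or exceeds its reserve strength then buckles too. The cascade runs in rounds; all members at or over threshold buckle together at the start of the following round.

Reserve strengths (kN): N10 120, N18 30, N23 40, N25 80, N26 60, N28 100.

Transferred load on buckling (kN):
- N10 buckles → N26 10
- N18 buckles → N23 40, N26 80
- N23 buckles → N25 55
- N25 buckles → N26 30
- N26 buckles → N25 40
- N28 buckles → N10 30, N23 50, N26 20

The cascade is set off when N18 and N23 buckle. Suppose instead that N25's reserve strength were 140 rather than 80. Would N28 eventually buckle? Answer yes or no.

With N25's reserve strength at 140:
Round 1 — N18, N23 buckle (initial).
  N25: +55 → 55 < 140
  N26: +80 → 80 ≥ 60
Round 2 — N26 buckles.
  N25: +40 → 95 < 140
No further bucklings.

no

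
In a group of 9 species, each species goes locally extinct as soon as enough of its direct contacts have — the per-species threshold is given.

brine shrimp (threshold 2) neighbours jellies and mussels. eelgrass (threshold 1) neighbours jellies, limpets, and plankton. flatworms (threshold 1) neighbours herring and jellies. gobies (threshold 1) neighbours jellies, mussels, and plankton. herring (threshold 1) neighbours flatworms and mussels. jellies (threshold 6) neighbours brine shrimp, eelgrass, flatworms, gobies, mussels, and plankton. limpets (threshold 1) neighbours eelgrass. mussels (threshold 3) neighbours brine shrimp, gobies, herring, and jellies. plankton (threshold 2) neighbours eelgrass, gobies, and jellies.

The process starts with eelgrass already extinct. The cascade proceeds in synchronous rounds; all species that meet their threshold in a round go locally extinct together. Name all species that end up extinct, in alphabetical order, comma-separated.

Round 1 — eelgrass goes locally extinct (initial).
Round 2 — checking thresholds:
  jellies: 1 of 6 neighbours < 6, holds.
  limpets: 1 of 1 neighbours ≥ 1, goes locally extinct.
  plankton: 1 of 3 neighbours < 2, holds.
Round 3 — no new extinctions; cascade stops.

eelgrass, limpets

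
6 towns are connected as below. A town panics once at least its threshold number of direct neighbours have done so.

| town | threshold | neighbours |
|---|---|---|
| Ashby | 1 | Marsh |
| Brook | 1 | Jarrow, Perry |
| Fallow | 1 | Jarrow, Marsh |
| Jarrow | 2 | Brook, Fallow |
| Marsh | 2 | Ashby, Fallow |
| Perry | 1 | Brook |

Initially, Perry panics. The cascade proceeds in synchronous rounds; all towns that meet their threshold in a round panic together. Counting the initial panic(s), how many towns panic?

2

Round 1 — Perry panics (initial).
Round 2 — checking thresholds:
  Brook: 1 of 2 neighbours ≥ 1, panics.
Round 3 — no new panics; cascade stops.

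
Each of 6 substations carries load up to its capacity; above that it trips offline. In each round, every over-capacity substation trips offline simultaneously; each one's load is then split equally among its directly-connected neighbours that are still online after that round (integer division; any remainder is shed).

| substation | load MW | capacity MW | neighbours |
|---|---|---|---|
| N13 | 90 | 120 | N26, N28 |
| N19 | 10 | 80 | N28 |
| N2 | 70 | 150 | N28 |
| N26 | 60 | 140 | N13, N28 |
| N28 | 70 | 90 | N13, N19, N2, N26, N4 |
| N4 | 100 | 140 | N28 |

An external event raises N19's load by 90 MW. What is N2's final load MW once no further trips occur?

Round 1 — N19 at 100 > 80. N19 trips offline.
  N19 sheds 100 MW to N28: 100 each.
    N28: 70+100 = 170 > 90
Round 2 — N28 trips offline.
  N28 sheds 170 MW to N13, N2, N26, N4: 42 each (2 lost).
    N13: 90+42 = 132 > 120
    N2: 70+42 = 112 ≤ 150
    N26: 60+42 = 102 ≤ 140
    N4: 100+42 = 142 > 140
Round 3 — N13, N4 trip offline.
  N13 sheds 132 MW to N26: 132 each.
    N26: 102+132 = 234 > 140
  N4 sheds 142 MW: no online neighbours, lost.
Round 4 — N26 trips offline.
  N26 sheds 234 MW: no online neighbours, lost.
No further trips.

112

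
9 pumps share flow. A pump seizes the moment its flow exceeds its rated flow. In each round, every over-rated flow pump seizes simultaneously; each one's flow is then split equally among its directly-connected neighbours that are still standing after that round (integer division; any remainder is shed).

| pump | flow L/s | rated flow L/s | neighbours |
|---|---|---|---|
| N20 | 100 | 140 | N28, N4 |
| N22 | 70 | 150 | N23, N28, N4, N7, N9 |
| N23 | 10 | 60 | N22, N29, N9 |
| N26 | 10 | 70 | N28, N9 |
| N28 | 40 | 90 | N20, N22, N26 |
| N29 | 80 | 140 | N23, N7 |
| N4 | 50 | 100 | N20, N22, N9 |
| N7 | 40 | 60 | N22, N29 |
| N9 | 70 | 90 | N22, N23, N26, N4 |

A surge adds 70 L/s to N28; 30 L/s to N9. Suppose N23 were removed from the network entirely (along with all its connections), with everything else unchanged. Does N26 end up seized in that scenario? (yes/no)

yes

With N23 removed:
Round 1 — N28 at 110 > 90; N9 at 100 > 90. N28, N9 seize.
  N28 sheds 110 L/s to N20, N22, N26: 36 each (2 lost).
    N20: 100+36 = 136 ≤ 140
    N22: 70+36 = 106 ≤ 150
    N26: 10+36 = 46 ≤ 70
  N9 sheds 100 L/s to N22, N26, N4: 33 each (1 lost).
    N22: 106+33 = 139 ≤ 150
    N26: 46+33 = 79 > 70
    N4: 50+33 = 83 ≤ 100
Round 2 — N26 seizes.
  N26 sheds 79 L/s: no online neighbours, lost.
No further seizures.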